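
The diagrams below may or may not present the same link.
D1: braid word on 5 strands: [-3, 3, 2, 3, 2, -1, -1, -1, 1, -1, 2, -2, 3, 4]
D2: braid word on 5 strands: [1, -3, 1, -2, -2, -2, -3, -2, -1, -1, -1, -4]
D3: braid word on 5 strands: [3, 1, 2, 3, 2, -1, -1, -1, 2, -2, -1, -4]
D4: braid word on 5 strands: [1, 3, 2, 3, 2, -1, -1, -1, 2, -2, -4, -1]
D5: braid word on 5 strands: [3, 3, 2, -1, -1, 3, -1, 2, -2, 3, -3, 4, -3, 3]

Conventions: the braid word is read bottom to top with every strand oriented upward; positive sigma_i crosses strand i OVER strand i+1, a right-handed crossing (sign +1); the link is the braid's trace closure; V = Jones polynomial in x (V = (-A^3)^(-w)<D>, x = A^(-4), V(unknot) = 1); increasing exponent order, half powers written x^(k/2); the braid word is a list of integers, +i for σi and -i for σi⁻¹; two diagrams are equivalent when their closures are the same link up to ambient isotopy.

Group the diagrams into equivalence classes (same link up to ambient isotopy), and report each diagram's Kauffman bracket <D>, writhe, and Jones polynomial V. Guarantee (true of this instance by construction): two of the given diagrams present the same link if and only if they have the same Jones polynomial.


grouping into links: {D1, D3, D4, D5} | {D2}
V(D1) = -x^-3 + x^-2 - x^-1 + 3 - x + x^2 - x^3  (w +2, c 14, <D> = -A^-6 + A^-2 - A^2 + 3A^6 - A^10 + A^14 - A^18)
D2 (bracket A^-16 + A^-8 - A^-4 + 1 - A^4; 12 crossings at w = -8): V = -x^-7 + x^-6 - x^-5 + x^-4 + x^-2
V(D3) = -x^-3 + x^-2 - x^-1 + 3 - x + x^2 - x^3  [12 crossings, <D> = -A^-12 + A^-8 - A^-4 + 3 - A^4 + A^8 - A^12, w = 0]
V(D4) = -x^-3 + x^-2 - x^-1 + 3 - x + x^2 - x^3  (w 0, c 12, <D> = -A^-12 + A^-8 - A^-4 + 3 - A^4 + A^8 - A^12)
V(D5) = -x^-3 + x^-2 - x^-1 + 3 - x + x^2 - x^3  [14 crossings, <D> = -A^-6 + A^-2 - A^2 + 3A^6 - A^10 + A^14 - A^18, w = +2]
key observation: 2 values of V(x) split the 5 diagrams


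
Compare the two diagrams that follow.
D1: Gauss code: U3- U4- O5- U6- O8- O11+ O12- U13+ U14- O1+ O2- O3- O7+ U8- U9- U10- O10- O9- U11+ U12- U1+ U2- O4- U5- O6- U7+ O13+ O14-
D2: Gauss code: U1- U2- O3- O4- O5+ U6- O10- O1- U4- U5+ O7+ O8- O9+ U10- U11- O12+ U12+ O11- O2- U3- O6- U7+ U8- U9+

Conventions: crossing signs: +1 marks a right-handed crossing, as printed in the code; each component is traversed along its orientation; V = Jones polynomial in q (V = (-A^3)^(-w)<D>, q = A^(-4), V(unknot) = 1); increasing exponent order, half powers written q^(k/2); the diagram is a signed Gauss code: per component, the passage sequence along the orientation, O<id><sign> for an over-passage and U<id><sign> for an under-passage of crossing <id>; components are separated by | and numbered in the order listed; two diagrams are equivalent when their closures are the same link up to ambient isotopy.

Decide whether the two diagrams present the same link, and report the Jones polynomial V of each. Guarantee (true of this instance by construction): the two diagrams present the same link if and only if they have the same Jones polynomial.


equivalent: yes
D1 (bracket A^-14 + A^-6 - A^-2; 14 crossings at w = -6): V = -q^-4 + q^-3 + q^-1
V(D2) = -q^-4 + q^-3 + q^-1  (w -4, c 12, <D> = A^-8 + 1 - A^4)
key observation: one V(q) for all 2 diagrams — one class (guaranteed)


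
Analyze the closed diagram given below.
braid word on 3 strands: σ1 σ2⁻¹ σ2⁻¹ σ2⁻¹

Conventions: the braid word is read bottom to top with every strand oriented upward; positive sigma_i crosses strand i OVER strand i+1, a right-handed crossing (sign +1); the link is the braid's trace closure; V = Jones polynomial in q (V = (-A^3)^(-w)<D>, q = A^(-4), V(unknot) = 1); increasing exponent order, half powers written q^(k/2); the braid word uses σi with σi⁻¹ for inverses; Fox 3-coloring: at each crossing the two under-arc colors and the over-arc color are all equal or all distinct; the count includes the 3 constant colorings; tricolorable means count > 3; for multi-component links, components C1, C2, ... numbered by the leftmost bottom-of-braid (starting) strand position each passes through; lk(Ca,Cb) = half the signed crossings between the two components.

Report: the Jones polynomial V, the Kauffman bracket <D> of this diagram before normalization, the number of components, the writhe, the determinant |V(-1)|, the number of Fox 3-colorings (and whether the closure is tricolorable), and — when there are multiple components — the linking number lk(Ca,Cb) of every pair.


V(q) = -q^-4 + q^-3 + q^-1
bracket: A^-2 + A^6 - A^10, w = -2
1 component, writhe -2, over 4 crossings
det 3, colorings 9 of 3^4 — tricolorable
observation: det 3 = |V(-1)|; divisible by 3, so tricolorable


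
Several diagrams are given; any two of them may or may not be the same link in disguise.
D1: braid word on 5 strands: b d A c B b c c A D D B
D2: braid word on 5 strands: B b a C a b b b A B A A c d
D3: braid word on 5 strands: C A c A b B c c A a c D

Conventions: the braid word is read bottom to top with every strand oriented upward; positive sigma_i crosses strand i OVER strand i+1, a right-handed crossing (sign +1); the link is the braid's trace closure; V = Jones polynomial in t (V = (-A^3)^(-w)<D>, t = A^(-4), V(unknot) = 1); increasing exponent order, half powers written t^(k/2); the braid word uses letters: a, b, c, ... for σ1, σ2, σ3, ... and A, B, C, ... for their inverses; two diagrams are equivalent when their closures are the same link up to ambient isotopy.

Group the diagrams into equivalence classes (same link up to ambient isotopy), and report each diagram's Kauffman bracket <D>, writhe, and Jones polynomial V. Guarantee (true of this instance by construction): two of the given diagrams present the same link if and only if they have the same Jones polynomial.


equivalence classes: {D1, D3} | {D2}
D1 (bracket -A^-16 + A^-4 + 2 + A^4 + A^8; 12 crossings at w = 0): V = t^-2 + t^-1 + 2 + t - t^4
V(D2) = 1 + t + t^2 + t^3  (w +2, c 14, <D> = A^-6 + A^-2 + A^2 + A^6)
V(D3) = t^-2 + t^-1 + 2 + t - t^4  [12 crossings, <D> = -A^-16 + A^-4 + 2 + A^4 + A^8, w = 0]
key observation: V(t) takes 2 values over 3 diagrams, fixing the grouping


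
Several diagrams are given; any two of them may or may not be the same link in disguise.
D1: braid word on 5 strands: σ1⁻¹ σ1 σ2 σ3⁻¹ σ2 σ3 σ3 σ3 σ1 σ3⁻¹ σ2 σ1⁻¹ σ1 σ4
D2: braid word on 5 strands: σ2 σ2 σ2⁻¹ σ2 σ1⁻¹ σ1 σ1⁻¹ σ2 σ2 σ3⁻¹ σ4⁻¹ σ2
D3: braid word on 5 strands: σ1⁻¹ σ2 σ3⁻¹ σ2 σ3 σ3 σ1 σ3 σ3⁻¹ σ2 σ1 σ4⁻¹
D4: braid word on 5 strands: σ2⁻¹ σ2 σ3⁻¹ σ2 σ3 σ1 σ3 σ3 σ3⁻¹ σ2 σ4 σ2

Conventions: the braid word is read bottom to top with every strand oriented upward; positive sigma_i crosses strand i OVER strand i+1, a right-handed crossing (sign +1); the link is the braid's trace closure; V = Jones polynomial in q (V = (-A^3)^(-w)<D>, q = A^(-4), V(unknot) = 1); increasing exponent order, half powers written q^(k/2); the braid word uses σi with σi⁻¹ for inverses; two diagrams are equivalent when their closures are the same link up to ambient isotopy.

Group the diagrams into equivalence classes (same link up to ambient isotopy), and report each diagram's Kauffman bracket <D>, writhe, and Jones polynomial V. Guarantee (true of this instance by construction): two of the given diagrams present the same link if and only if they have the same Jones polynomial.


classes: {D1, D3, D4} | {D2}
V(D1) = q - q^2 + 2q^3 - q^4 + q^5 - q^6  [14 crossings, <D> = -A^-6 + A^-2 - A^2 + 2A^6 - A^10 + A^14, w = +6]
D2 (bracket -A^-22 + A^-18 - A^-14 + A^-10 + A^-2; 12 crossings at w = +2): V = q^2 + q^4 - q^5 + q^6 - q^7
D3 (bracket -A^-12 + A^-8 - A^-4 + 2 - A^4 + A^8; 12 crossings at w = +4): V = q - q^2 + 2q^3 - q^4 + q^5 - q^6
D4 (bracket -A^-6 + A^-2 - A^2 + 2A^6 - A^10 + A^14; 12 crossings at w = +6): V = q - q^2 + 2q^3 - q^4 + q^5 - q^6
insight: V(q) takes 2 values over 4 diagrams, fixing the grouping


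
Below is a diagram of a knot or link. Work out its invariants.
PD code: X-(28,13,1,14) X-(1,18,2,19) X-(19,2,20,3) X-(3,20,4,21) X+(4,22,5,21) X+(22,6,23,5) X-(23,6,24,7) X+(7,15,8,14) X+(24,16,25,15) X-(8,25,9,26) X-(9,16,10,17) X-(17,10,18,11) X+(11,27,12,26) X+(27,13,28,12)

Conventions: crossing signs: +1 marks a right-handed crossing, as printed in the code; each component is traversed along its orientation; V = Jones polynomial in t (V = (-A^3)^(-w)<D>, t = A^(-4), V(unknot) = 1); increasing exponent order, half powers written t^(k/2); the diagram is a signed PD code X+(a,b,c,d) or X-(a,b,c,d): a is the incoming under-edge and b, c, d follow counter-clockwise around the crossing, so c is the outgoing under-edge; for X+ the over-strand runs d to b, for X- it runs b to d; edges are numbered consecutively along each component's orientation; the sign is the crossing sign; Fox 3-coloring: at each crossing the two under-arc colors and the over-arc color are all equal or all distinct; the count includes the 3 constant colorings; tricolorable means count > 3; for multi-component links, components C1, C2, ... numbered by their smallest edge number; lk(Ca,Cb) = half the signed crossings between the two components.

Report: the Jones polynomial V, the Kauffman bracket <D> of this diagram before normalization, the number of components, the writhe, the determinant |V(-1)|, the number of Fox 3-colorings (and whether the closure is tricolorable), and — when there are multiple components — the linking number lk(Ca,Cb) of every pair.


V = t^-5 - 2t^-4 + 2t^-3 - 2t^-2 + 2t^-1 - 1 + t
<D> = A^-10 - A^-6 + 2A^-2 - 2A^2 + 2A^6 - 2A^10 + A^14 (w = -2)
1 component over 14 crossings, w = -2
3 Fox colorings among 3^14, |V(-1)| = 11: not tricolorable
why: V spans 6 powers of t: at least 6 crossings in any diagram


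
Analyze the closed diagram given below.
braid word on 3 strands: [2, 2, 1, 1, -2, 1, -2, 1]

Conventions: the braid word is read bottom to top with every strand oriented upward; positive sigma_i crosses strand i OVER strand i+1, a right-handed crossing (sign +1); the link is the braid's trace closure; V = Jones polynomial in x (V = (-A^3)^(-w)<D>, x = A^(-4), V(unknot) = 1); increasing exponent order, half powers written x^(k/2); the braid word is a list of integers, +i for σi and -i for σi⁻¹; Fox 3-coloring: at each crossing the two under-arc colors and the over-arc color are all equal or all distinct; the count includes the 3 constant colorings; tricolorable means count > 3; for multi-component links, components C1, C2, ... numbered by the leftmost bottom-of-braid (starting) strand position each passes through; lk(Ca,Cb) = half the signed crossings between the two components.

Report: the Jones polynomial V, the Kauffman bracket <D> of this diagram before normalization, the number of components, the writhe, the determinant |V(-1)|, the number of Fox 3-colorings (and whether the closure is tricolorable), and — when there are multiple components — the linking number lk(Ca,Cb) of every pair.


V = 2x - 2x^2 + 3x^3 - 3x^4 + 2x^5 - 2x^6 + x^7
<D> = A^-16 - 2A^-12 + 2A^-8 - 3A^-4 + 3 - 2A^4 + 2A^8 (w = +4)
1 component over 8 crossings, w = +4
9 Fox colorings among 3^8, |V(-1)| = 15: tricolorable
why: w = +4 shifts under R1 moves; the (-A^3)^(-4) factor cancels that in V


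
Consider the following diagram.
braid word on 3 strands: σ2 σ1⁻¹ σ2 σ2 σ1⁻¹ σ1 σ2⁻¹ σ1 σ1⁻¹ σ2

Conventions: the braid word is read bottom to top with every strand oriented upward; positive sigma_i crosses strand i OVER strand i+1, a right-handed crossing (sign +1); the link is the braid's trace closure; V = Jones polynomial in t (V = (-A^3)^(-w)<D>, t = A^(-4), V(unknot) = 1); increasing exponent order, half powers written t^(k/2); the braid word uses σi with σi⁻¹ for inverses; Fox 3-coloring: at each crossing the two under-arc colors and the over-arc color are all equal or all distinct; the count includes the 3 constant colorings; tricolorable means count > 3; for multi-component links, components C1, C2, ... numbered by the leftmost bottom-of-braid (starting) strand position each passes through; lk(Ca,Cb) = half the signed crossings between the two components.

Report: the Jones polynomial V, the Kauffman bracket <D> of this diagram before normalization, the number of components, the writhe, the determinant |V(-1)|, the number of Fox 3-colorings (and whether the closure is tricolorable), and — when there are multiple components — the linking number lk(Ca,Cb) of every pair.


Jones polynomial: V(t) = t + t^3 - t^4
<D> = -A^-10 + A^-6 + A^2; writhe +2
components 1, writhe +2 (10 crossings)
3-colorings: 9 of 3^10, det 3 — tricolorable
note: the span of V is 3, forcing >= 3 crossings in any diagram


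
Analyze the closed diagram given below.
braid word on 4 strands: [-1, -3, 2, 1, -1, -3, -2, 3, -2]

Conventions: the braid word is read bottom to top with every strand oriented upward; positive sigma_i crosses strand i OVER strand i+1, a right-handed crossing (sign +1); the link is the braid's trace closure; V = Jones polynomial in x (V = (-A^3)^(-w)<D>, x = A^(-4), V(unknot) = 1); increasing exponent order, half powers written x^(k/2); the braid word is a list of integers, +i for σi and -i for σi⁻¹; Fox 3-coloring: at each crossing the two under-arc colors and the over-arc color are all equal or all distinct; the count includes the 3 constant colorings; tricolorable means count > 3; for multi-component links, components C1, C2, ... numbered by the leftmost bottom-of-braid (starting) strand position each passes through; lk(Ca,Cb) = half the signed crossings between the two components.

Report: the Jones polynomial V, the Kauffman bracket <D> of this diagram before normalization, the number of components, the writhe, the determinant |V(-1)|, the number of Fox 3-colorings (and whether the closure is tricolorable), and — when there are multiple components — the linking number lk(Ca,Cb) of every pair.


Jones polynomial: V(x) = x^-4 + x^-2 + 2
<D> = -2A^-9 - A^-1 - A^7; writhe -3
components 3, writhe -3 (9 crossings)
linking number lk(C1,C2) = -1
lk(C1,C3): +1
lk(C2,C3) = -1
3-colorings: 3 of 3^9, det 4 — not tricolorable
note: det 4 = |V(-1)|; not divisible by 3, so not tricolorable


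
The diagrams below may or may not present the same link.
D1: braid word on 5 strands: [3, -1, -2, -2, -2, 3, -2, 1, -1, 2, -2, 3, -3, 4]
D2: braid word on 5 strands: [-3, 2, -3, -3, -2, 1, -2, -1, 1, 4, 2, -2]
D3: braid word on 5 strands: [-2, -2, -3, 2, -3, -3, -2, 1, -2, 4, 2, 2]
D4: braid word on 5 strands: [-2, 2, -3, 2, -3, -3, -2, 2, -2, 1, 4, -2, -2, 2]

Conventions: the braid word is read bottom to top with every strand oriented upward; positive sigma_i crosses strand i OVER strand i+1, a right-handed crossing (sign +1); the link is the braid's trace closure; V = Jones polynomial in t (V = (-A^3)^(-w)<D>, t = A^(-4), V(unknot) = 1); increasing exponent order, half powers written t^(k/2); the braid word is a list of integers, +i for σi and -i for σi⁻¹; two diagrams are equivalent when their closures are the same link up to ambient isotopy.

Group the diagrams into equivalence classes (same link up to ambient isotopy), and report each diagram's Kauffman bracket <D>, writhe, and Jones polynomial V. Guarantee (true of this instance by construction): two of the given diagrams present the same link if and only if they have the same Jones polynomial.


equivalence classes: {D1} | {D2, D3, D4}
D1 (bracket A^-10 - A^-6 + 2A^-2 - 2A^2 + 2A^6 - 2A^10 + A^14; 14 crossings at w = -2): V = t^-5 - 2t^-4 + 2t^-3 - 2t^-2 + 2t^-1 - 1 + t
V(D2) = -t^-6 + t^-5 - t^-4 + 2t^-3 - t^-2 + t^-1  (w -2, c 12, <D> = A^-2 - A^2 + 2A^6 - A^10 + A^14 - A^18)
V(D3) = -t^-6 + t^-5 - t^-4 + 2t^-3 - t^-2 + t^-1  (w -2, c 12, <D> = A^-2 - A^2 + 2A^6 - A^10 + A^14 - A^18)
V(D4) = -t^-6 + t^-5 - t^-4 + 2t^-3 - t^-2 + t^-1  (w -2, c 14, <D> = A^-2 - A^2 + 2A^6 - A^10 + A^14 - A^18)
key observation: comparing 4 Jones polynomials yields 2 groups


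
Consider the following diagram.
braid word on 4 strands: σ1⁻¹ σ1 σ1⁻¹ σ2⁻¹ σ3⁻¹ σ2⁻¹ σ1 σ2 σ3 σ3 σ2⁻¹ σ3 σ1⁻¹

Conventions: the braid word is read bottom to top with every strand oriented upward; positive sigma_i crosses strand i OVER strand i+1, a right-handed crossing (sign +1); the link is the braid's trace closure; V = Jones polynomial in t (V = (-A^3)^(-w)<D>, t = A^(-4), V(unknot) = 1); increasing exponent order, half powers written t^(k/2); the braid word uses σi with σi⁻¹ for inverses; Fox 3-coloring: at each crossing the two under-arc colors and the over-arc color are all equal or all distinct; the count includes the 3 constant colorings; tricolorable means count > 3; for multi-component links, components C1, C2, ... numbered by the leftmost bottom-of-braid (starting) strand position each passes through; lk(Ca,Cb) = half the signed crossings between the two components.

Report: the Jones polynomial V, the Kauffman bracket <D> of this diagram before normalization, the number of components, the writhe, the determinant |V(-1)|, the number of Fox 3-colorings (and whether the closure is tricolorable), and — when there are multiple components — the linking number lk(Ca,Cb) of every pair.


V = t^-4 - t^-3 + t^-2 - 2t^-1 + 2 - t + t^2
<D> = -A^-11 + A^-7 - 2A^-3 + 2A - A^5 + A^9 - A^13 (w = -1)
1 component over 13 crossings, w = -1
9 Fox colorings among 3^13, |V(-1)| = 9: tricolorable
why: the word shrinks to σ1⁻¹ σ2⁻¹ σ3⁻¹ σ2⁻¹ σ1 σ2 σ3 σ3 σ2⁻¹ σ3 σ1⁻¹ after cancelling


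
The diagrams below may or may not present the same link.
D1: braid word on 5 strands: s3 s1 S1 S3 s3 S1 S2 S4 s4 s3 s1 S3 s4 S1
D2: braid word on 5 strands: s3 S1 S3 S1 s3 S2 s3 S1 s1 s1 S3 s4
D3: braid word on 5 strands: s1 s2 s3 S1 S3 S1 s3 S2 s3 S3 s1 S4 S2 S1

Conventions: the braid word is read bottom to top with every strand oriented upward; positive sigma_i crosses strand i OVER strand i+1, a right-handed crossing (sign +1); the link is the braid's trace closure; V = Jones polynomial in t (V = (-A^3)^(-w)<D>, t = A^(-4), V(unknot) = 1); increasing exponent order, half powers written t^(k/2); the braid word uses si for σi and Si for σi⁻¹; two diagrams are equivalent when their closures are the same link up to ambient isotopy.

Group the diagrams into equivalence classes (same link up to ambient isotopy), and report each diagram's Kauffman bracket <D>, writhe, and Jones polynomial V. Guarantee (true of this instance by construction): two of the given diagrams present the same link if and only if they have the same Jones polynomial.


classes: {D1, D2, D3}
V(D1) = 1  [14 crossings, <D> = 1, w = 0]
V(D2) = 1  [12 crossings, <D> = 1, w = 0]
D3 (bracket A^-6; 14 crossings at w = -2): V = 1
note: one V(t) for all 3 diagrams — one class (guaranteed)


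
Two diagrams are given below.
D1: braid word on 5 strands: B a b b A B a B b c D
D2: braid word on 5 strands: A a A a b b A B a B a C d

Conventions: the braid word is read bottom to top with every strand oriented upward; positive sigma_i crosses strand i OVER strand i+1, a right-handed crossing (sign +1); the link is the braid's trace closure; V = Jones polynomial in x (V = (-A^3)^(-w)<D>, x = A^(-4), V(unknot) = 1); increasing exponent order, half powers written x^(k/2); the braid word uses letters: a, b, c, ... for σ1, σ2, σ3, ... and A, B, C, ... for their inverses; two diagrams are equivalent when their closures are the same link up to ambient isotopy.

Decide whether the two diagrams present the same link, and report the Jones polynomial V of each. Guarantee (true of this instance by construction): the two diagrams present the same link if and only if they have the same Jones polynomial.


equivalent: yes
V(D1) = -x^(-3/2) - 2x^(1/2) + x^(3/2) - x^(5/2) + x^(7/2)  (w +1, c 11, <D> = -A^-11 + A^-7 - A^-3 + 2A + A^9)
V(D2) = -x^(-3/2) - 2x^(1/2) + x^(3/2) - x^(5/2) + x^(7/2)  [13 crossings, <D> = -A^-11 + A^-7 - A^-3 + 2A + A^9, w = +1]
key observation: one V(x) for all 2 diagrams — one class (guaranteed)


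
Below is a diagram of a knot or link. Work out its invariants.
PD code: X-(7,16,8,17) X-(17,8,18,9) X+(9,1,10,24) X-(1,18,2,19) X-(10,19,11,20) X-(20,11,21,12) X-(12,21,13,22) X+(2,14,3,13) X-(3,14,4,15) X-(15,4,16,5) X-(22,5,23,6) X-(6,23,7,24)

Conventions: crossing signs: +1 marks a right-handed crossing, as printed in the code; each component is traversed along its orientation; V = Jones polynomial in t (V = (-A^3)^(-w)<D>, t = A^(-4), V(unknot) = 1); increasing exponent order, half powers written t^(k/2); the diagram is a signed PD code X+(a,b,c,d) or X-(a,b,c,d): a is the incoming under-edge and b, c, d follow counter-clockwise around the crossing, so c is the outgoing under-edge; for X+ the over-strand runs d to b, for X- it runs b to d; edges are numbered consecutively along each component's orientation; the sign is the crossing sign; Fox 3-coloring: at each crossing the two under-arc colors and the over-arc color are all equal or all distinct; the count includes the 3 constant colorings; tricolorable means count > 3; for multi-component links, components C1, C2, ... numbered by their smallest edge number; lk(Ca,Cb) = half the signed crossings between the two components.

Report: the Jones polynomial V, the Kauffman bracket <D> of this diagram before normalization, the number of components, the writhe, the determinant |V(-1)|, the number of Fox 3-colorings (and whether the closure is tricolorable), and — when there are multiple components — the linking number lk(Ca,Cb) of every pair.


V = -t^-8 + t^-5 + t^-3
<D> = A^-12 + A^-4 - A^8 (w = -8)
1 component over 12 crossings, w = -8
9 Fox colorings among 3^12, |V(-1)| = 3: tricolorable
why: det 3 = |V(-1)|; divisible by 3, so tricolorable


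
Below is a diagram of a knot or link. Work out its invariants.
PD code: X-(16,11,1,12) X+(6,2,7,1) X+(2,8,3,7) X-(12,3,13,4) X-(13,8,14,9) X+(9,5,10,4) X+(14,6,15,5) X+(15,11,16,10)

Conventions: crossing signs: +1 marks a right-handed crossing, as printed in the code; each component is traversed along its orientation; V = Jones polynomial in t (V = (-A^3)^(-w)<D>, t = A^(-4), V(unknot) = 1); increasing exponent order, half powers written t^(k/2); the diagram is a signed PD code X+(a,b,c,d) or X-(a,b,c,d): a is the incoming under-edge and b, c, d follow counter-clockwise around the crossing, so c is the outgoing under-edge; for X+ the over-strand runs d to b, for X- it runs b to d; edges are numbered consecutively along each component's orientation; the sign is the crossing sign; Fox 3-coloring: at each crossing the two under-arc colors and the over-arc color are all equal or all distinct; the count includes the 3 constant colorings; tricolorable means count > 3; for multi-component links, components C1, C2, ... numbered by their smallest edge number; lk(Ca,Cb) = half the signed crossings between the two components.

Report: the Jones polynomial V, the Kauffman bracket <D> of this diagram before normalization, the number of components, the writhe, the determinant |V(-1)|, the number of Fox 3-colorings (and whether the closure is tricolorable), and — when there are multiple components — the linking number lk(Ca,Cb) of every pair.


V(t) = t + t^3 - t^4
bracket: -A^-10 + A^-6 + A^2, w = +2
1 component, writhe +2, over 8 crossings
det 3, colorings 9 of 3^8 — tricolorable
observation: V spans 3 powers of t: at least 3 crossings in any diagram


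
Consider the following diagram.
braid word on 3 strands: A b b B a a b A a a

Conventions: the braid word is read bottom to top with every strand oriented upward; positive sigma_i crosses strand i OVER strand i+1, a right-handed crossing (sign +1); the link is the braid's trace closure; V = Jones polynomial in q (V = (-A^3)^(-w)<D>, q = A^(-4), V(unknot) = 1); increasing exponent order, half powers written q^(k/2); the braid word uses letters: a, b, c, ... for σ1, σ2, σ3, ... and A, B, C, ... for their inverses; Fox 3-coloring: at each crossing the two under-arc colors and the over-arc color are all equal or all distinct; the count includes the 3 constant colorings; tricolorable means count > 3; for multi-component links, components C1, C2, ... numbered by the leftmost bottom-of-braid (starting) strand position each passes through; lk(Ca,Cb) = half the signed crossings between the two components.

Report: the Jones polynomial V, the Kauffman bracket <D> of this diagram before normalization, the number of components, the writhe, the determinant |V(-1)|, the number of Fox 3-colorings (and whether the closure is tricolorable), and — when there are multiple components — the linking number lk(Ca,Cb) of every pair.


V(q) = q + 2q^3 + q^5
bracket: A^-8 + 2 + A^8, w = +4
3 components, writhe +4, over 10 crossings
lk(C1,C2) = 0
linking number lk(C1,C3) = +1
lk(C2,C3): +1
det 4, colorings 3 of 3^10 — not tricolorable
observation: summing lk over 3 pairs gives +2


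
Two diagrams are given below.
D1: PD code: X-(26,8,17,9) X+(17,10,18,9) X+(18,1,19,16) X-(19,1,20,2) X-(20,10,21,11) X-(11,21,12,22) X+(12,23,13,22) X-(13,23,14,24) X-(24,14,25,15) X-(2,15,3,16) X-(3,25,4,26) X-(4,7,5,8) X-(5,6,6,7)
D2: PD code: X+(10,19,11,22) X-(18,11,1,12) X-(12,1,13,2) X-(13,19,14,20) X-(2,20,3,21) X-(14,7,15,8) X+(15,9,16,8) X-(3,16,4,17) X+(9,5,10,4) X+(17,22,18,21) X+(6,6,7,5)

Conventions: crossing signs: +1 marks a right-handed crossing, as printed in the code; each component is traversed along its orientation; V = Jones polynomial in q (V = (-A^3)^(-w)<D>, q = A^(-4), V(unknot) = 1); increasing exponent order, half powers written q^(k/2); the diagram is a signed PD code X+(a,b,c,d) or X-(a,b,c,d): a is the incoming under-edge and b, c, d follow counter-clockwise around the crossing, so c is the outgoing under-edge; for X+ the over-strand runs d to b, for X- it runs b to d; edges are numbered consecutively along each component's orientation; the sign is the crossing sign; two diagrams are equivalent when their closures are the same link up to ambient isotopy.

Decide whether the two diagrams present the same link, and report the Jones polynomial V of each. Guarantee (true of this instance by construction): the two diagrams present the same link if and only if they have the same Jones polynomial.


equivalent: no
V(D1) = -q^(-11/2) + q^(-9/2) - q^(-7/2) - q^(-3/2)  (w -7, c 13, <D> = A^-15 + A^-7 - A^-3 + A)
V(D2) = q^(-9/2) - q^(-5/2) - q^(-3/2) - q^(-1/2)  [11 crossings, <D> = A^-1 + A^3 + A^7 - A^15, w = -1]
key observation: comparing 2 Jones polynomials yields 2 groups


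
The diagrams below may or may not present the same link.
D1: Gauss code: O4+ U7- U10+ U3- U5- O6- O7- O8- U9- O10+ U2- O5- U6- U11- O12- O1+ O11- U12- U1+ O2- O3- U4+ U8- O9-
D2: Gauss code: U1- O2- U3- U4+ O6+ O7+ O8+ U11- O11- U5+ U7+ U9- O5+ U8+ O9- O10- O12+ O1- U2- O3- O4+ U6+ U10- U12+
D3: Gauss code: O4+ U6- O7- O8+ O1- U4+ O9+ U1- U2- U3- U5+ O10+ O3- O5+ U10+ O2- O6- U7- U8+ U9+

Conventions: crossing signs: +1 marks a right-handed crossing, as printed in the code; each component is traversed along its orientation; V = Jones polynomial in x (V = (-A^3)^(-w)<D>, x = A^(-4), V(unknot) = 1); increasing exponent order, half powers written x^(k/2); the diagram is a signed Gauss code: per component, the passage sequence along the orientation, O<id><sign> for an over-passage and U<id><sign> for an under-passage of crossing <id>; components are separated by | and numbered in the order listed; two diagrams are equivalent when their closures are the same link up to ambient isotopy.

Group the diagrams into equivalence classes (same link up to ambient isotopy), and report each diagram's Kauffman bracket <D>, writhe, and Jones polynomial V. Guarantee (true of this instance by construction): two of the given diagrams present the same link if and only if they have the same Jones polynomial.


classes: {D1} | {D2} | {D3}
V(D1) = -x^-6 + x^-5 - x^-4 + 2x^-3 - x^-2 + x^-1  [12 crossings, <D> = A^-14 - A^-10 + 2A^-6 - A^-2 + A^2 - A^6, w = -6]
V(D2) = 1  (w 0, c 12, <D> = 1)
V(D3) = x^-2 - x^-1 + 1 - x + x^2  [10 crossings, <D> = A^-8 - A^-4 + 1 - A^4 + A^8, w = 0]
note: 3 values of V(x) split the 3 diagrams


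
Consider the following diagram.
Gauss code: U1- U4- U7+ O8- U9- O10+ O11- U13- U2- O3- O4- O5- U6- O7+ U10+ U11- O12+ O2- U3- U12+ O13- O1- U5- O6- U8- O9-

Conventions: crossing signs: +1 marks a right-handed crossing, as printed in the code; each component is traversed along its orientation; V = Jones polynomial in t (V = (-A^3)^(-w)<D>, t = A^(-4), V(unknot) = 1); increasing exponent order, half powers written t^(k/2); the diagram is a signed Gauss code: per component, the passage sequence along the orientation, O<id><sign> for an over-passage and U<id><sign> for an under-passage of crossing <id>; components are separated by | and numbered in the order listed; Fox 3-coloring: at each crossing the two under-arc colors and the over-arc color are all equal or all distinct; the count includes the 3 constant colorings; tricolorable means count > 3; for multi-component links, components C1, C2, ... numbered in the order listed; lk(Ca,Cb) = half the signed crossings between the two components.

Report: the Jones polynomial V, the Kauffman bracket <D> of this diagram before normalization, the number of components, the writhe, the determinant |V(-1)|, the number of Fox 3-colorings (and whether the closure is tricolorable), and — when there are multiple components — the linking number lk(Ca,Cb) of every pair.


Jones polynomial: V(t) = t^-10 - 2t^-9 + 2t^-8 - 4t^-7 + 4t^-6 - 3t^-5 + 3t^-4 - t^-3 + t^-2
<D> = -A^-13 + A^-9 - 3A^-5 + 3A^-1 - 4A^3 + 4A^7 - 2A^11 + 2A^15 - A^19; writhe -7
components 1, writhe -7 (13 crossings)
3-colorings: 9 of 3^13, det 21 — tricolorable
note: w = -7 shifts under R1 moves; the (-A^3)^(7) factor cancels that in V


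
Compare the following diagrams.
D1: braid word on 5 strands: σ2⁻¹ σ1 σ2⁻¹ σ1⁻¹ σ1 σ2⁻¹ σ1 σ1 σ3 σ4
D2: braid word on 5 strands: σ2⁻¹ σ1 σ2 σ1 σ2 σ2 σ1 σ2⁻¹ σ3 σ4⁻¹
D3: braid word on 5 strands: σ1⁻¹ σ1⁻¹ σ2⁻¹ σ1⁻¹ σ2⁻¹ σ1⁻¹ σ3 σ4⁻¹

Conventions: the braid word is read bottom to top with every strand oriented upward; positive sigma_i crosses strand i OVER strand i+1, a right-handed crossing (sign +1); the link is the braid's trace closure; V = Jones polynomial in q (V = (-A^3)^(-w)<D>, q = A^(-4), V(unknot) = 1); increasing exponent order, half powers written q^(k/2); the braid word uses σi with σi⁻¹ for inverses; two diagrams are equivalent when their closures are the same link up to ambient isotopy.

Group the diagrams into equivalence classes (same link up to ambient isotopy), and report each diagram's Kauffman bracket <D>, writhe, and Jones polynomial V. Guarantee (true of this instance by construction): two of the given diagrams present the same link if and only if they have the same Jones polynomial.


grouping into links: {D1} | {D2} | {D3}
V(D1) = -q^-3 + 2q^-2 - 2q^-1 + 3 - 2q + 2q^2 - q^3  (w +2, c 10, <D> = -A^-6 + 2A^-2 - 2A^2 + 3A^6 - 2A^10 + 2A^14 - A^18)
D2 (bracket -A^-12 + A^-8 - A^-4 + 2 - A^4 + A^8; 10 crossings at w = +4): V = q - q^2 + 2q^3 - q^4 + q^5 - q^6
V(D3) = -q^-7 + q^-6 - q^-5 + q^-4 + q^-2  [8 crossings, <D> = A^-10 + A^-2 - A^2 + A^6 - A^10, w = -6]
why: comparing 3 Jones polynomials yields 3 groups


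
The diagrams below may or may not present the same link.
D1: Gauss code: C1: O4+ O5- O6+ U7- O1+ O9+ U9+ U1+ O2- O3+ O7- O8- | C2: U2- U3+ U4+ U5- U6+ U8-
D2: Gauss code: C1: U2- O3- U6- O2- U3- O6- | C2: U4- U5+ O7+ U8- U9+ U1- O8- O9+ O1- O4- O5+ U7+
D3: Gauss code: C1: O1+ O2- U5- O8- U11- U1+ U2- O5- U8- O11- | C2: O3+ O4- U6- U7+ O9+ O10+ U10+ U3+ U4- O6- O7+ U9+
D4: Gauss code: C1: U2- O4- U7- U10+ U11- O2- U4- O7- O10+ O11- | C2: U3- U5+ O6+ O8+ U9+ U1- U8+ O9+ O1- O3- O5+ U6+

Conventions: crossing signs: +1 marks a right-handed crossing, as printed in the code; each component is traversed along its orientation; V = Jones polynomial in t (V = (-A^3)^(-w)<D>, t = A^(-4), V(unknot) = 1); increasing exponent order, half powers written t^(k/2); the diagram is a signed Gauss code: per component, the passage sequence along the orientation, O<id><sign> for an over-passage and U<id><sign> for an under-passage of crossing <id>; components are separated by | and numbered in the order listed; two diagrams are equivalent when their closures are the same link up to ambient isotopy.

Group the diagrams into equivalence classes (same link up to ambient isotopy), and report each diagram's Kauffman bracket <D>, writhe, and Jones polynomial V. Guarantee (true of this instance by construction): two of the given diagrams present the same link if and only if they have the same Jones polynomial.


classes: {D1} | {D2, D3, D4}
V(D1) = -t^(-1/2) - t^(1/2)  [9 crossings, <D> = A + A^5, w = +1]
V(D2) = t^(-9/2) - t^(-5/2) - t^(-3/2) - t^(-1/2)  (w -3, c 9, <D> = A^-7 + A^-3 + A - A^9)
V(D3) = t^(-9/2) - t^(-5/2) - t^(-3/2) - t^(-1/2)  (w -1, c 11, <D> = A^-1 + A^3 + A^7 - A^15)
V(D4) = t^(-9/2) - t^(-5/2) - t^(-3/2) - t^(-1/2)  (w -1, c 11, <D> = A^-1 + A^3 + A^7 - A^15)
note: comparing 4 Jones polynomials yields 2 groups


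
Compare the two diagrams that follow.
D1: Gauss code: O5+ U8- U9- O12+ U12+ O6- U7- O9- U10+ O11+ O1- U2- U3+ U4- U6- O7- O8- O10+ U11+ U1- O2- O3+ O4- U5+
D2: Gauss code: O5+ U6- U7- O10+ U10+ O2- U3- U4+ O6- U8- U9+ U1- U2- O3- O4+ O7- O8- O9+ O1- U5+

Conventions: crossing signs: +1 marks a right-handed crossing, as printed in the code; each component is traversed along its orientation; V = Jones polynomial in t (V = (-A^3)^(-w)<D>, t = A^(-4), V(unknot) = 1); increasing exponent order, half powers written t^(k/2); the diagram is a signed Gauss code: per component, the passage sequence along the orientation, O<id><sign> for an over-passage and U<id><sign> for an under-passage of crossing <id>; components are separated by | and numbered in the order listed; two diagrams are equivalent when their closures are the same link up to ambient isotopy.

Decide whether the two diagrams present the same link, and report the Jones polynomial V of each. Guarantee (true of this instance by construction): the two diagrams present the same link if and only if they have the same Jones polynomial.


same link: yes
V(D1) = -t^-4 + t^-3 + t^-1  [12 crossings, <D> = A^-2 + A^6 - A^10, w = -2]
V(D2) = -t^-4 + t^-3 + t^-1  [10 crossings, <D> = A^-2 + A^6 - A^10, w = -2]
insight: all 2 diagrams share one V(t), hence one class


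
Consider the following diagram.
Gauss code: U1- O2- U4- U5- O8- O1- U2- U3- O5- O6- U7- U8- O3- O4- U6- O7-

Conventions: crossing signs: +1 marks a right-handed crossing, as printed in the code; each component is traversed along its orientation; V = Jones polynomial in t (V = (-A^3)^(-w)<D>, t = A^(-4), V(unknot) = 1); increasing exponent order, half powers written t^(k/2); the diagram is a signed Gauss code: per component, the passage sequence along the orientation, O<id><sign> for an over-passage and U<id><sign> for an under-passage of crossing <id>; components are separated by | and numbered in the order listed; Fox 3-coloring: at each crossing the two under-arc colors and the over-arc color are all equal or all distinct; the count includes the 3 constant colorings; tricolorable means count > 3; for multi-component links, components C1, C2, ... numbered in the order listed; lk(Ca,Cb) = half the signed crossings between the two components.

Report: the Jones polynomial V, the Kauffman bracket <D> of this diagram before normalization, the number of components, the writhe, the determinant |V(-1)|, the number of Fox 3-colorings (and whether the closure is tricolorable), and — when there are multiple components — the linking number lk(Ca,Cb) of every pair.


Jones polynomial: V(t) = -t^-8 + t^-5 + t^-3
<D> = A^-12 + A^-4 - A^8; writhe -8
components 1, writhe -8 (8 crossings)
3-colorings: 9 of 3^8, det 3 — tricolorable
note: the span of V is 5, forcing >= 5 crossings in any diagram


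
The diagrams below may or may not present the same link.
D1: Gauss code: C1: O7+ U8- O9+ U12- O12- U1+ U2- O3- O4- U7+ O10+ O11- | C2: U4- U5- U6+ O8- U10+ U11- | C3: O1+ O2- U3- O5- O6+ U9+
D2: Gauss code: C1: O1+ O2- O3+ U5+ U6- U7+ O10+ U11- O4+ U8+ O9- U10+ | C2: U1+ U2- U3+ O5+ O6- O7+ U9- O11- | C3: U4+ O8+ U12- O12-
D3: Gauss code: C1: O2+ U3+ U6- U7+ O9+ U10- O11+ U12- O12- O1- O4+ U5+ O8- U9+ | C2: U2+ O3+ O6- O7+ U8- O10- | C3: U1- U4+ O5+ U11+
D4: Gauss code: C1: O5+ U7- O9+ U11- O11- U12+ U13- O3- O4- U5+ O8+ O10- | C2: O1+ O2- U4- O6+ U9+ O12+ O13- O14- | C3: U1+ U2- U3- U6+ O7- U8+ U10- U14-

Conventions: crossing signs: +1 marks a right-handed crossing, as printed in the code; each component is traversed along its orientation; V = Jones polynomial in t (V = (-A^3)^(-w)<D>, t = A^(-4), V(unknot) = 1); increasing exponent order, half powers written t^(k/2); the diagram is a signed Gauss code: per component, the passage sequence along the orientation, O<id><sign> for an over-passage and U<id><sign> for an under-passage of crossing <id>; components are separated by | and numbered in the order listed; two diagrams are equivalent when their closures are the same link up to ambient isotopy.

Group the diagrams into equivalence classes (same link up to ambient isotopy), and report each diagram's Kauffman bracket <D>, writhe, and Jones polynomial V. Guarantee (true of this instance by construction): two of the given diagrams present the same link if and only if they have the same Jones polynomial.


classes: {D1, D4} | {D2, D3}
V(D1) = t^-3 + t^-2 + t^-1 + 1  [12 crossings, <D> = A^-6 + A^-2 + A^2 + A^6, w = -2]
V(D2) = t^-1 - 1 + 3t - 2t^2 + 4t^3 - 2t^4 + 2t^5 - t^6  (w +2, c 12, <D> = -A^-18 + 2A^-14 - 2A^-10 + 4A^-6 - 2A^-2 + 3A^2 - A^6 + A^10)
V(D3) = t^-1 - 1 + 3t - 2t^2 + 4t^3 - 2t^4 + 2t^5 - t^6  (w +2, c 12, <D> = -A^-18 + 2A^-14 - 2A^-10 + 4A^-6 - 2A^-2 + 3A^2 - A^6 + A^10)
V(D4) = t^-3 + t^-2 + t^-1 + 1  (w -2, c 14, <D> = A^-6 + A^-2 + A^2 + A^6)
note: comparing 4 Jones polynomials yields 2 groups


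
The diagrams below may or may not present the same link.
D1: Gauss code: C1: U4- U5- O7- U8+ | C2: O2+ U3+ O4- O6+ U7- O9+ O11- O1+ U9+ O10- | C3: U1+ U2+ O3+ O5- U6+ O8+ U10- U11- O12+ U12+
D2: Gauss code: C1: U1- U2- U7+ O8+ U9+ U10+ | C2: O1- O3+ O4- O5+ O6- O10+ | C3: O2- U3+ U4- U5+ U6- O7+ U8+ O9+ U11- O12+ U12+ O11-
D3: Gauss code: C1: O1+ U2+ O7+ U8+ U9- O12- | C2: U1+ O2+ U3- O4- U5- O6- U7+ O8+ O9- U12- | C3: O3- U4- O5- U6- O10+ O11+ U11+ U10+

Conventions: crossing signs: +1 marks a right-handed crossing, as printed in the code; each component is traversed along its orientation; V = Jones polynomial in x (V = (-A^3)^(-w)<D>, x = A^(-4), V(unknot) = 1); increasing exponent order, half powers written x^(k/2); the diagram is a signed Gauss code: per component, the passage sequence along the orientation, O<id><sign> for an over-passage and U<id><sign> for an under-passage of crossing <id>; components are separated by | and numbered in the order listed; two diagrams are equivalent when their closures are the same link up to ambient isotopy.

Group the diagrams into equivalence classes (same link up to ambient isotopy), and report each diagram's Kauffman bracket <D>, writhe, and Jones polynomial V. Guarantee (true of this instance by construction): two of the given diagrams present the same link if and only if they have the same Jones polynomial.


classes: {D1} | {D2} | {D3}
V(D1) = x^-2 + 2 + x^2  [12 crossings, <D> = A^-2 + 2A^6 + A^14, w = +2]
V(D2) = 1 + x + x^2 + x^3  (w +2, c 12, <D> = A^-6 + A^-2 + A^2 + A^6)
V(D3) = x^-5 - x^-4 + 2x^-3 - x^-2 + 2x^-1 + x  [12 crossings, <D> = A^-4 + 2A^4 - A^8 + 2A^12 - A^16 + A^20, w = 0]
note: 3 classes among 3 diagrams; unequal V(x) rules out equality


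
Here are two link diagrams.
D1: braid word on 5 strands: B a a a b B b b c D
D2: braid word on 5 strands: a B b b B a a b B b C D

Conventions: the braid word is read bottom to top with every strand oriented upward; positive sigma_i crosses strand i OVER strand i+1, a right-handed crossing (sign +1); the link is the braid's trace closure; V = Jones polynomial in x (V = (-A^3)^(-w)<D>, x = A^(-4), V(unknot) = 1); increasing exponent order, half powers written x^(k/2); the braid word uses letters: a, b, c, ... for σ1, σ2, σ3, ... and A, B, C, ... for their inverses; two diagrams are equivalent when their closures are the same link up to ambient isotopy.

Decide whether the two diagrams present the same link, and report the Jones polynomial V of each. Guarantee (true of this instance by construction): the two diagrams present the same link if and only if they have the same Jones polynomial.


equivalent: yes
V(D1) = x + x^3 - x^4  (w +4, c 10, <D> = -A^-4 + 1 + A^8)
V(D2) = x + x^3 - x^4  [12 crossings, <D> = -A^-10 + A^-6 + A^2, w = +2]
key observation: one V(x) for all 2 diagrams — one class (guaranteed)
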